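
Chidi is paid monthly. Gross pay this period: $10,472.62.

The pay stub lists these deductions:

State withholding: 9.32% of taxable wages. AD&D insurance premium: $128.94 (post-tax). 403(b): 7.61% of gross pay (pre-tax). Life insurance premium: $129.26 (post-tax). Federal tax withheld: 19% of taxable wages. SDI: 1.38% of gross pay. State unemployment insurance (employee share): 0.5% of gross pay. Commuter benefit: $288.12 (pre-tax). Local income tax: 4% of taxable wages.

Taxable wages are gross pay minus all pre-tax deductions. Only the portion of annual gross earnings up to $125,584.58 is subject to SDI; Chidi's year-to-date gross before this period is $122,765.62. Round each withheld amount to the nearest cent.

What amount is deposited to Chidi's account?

$6,004.02

403(b): $10,472.62 × 0.0761 = $796.97
Commuter benefit: $288.12
Pre-tax total = $796.97 + $288.12 = $1,085.09
Taxable wages = $10,472.62 − $1,085.09 = $9,387.53
Local income tax: $9,387.53 × 0.04 = $375.50
State withholding: $9,387.53 × 0.0932 = $874.92
Federal tax withheld: $9,387.53 × 0.19 = $1,783.63
State unemployment insurance (employee share): $10,472.62 × 0.005 = $52.36
SDI: only $125,584.58 − $122,765.62 = $2,818.96 of this check is subject → $2,818.96 × 0.0138 = $38.90
Life insurance premium: $129.26
AD&D insurance premium: $128.94
Total deductions = $796.97 + $288.12 + $375.50 + $874.92 + $1,783.63 + $52.36 + $38.90 + $129.26 + $128.94 = $4,468.60
Net pay = $10,472.62 − $4,468.60 = $6,004.02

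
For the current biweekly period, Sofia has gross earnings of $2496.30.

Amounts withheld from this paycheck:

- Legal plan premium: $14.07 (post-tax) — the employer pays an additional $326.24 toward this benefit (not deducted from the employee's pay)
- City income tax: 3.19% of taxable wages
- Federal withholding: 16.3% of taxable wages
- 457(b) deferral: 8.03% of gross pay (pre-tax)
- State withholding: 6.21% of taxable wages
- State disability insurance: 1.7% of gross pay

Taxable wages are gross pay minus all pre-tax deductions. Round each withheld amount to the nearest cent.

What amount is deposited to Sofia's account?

457(b) deferral: $2496.30 × 0.0803 = $200.45
Taxable wages = $2496.30 − $200.45 = $2295.85
City income tax: $2295.85 × 0.0319 = $73.24
State withholding: $2295.85 × 0.0621 = $142.57
Federal withholding: $2295.85 × 0.163 = $374.22
State disability insurance: $2496.30 × 0.017 = $42.44
Legal plan premium: $14.07
(Employer's $326.24 toward legal plan premium is not withheld from the employee.)
Total deductions = $200.45 + $73.24 + $142.57 + $374.22 + $42.44 + $14.07 = $846.99
Net pay = $2496.30 − $846.99 = $1649.31

$1649.31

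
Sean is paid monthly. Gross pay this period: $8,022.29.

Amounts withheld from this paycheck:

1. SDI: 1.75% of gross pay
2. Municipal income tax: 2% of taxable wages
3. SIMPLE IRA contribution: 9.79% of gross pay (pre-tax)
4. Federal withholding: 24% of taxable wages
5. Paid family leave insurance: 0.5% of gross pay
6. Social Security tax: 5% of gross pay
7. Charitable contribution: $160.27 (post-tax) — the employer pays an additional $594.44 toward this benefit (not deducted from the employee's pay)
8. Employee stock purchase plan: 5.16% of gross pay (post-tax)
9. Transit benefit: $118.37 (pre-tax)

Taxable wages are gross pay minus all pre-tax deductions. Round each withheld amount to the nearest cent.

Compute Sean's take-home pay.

$4,111.89

SIMPLE IRA contribution: $8,022.29 × 0.0979 = $785.38
Transit benefit: $118.37
Pre-tax total = $785.38 + $118.37 = $903.75
Taxable wages = $8,022.29 − $903.75 = $7,118.54
Municipal income tax: $7,118.54 × 0.02 = $142.37
Federal withholding: $7,118.54 × 0.24 = $1,708.45
Social Security tax: $8,022.29 × 0.05 = $401.11
SDI: $8,022.29 × 0.0175 = $140.39
Paid family leave insurance: $8,022.29 × 0.005 = $40.11
Charitable contribution: $160.27
Employee stock purchase plan: $8,022.29 × 0.0516 = $413.95
(Employer's $594.44 toward charitable contribution is not withheld from the employee.)
Total deductions = $785.38 + $118.37 + $142.37 + $1,708.45 + $401.11 + $140.39 + $40.11 + $160.27 + $413.95 = $3,910.40
Net pay = $8,022.29 − $3,910.40 = $4,111.89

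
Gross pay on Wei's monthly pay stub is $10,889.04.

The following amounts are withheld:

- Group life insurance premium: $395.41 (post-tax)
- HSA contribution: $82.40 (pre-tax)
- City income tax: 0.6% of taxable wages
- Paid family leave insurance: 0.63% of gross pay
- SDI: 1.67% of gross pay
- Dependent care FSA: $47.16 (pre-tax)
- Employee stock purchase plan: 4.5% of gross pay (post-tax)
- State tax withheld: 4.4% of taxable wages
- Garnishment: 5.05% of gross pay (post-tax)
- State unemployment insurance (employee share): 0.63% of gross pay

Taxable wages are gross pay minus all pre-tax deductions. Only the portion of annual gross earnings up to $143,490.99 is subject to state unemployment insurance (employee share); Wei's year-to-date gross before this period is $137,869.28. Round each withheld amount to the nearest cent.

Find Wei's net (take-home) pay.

$8,500.31

Dependent care FSA: $47.16
HSA contribution: $82.40
Pre-tax total = $47.16 + $82.40 = $129.56
Taxable wages = $10,889.04 − $129.56 = $10,759.48
City income tax: $10,759.48 × 0.006 = $64.56
State tax withheld: $10,759.48 × 0.044 = $473.42
State unemployment insurance (employee share): only $143,490.99 − $137,869.28 = $5,621.71 of this check is subject → $5,621.71 × 0.0063 = $35.42
Paid family leave insurance: $10,889.04 × 0.0063 = $68.60
SDI: $10,889.04 × 0.0167 = $181.85
Group life insurance premium: $395.41
Employee stock purchase plan: $10,889.04 × 0.045 = $490.01
Garnishment: $10,889.04 × 0.0505 = $549.90
Total deductions = $47.16 + $82.40 + $64.56 + $473.42 + $35.42 + $68.60 + $181.85 + $395.41 + $490.01 + $549.90 = $2,388.73
Net pay = $10,889.04 − $2,388.73 = $8,500.31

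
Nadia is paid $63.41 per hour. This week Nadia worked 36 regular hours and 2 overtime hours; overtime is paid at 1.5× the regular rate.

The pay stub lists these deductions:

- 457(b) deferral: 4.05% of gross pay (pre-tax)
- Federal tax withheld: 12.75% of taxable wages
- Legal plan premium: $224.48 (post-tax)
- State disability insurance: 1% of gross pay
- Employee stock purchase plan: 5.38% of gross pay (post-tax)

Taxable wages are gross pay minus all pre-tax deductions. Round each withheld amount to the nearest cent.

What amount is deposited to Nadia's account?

$1,688.03

Regular pay: 36 × $63.41 = $2,282.76
Overtime pay: 2 × $63.41 × 1.5 = $190.23
Gross pay = $2,282.76 + $190.23 = $2,472.99
457(b) deferral: $2,472.99 × 0.0405 = $100.16
Taxable wages = $2,472.99 − $100.16 = $2,372.83
Federal tax withheld: $2,372.83 × 0.1275 = $302.54
State disability insurance: $2,472.99 × 0.01 = $24.73
Legal plan premium: $224.48
Employee stock purchase plan: $2,472.99 × 0.0538 = $133.05
Total deductions = $100.16 + $302.54 + $24.73 + $224.48 + $133.05 = $784.96
Net pay = $2,472.99 − $784.96 = $1,688.03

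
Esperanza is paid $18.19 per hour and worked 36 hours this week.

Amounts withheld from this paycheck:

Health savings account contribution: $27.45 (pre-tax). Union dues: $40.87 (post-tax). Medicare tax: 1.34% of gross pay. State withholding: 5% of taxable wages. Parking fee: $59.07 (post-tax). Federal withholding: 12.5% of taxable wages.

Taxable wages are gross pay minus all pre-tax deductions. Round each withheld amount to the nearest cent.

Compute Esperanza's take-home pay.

Gross pay: 36 × $18.19 = $654.84
Health savings account contribution: $27.45
Taxable wages = $654.84 − $27.45 = $627.39
State withholding: $627.39 × 0.05 = $31.37
Federal withholding: $627.39 × 0.125 = $78.42
Medicare tax: $654.84 × 0.0134 = $8.77
Parking fee: $59.07
Union dues: $40.87
Total deductions = $27.45 + $31.37 + $78.42 + $8.77 + $59.07 + $40.87 = $245.95
Net pay = $654.84 − $245.95 = $408.89

$408.89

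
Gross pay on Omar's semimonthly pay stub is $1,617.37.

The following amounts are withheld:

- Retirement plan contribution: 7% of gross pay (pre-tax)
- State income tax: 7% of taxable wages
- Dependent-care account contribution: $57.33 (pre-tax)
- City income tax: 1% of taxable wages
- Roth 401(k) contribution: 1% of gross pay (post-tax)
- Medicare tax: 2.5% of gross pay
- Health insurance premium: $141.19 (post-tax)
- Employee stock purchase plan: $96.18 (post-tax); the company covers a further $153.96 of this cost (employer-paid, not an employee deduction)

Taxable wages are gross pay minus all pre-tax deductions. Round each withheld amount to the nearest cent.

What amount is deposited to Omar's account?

$1,037.10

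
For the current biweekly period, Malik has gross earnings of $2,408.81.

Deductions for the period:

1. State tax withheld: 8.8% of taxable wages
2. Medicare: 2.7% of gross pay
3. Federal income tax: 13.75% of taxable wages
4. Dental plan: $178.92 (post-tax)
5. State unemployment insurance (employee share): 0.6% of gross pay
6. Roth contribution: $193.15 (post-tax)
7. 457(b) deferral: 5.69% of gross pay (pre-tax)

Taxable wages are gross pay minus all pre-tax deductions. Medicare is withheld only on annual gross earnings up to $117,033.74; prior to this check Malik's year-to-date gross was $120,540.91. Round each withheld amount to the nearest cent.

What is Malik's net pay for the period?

$1,372.95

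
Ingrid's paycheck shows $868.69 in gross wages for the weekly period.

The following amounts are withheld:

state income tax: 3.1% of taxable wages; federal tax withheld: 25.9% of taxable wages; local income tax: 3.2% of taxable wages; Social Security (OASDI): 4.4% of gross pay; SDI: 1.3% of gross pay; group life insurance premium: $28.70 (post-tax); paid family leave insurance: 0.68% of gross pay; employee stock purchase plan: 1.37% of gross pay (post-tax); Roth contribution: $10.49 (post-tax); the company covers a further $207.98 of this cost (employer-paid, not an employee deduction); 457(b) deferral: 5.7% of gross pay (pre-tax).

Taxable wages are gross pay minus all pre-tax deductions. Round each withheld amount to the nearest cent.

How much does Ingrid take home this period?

$448.89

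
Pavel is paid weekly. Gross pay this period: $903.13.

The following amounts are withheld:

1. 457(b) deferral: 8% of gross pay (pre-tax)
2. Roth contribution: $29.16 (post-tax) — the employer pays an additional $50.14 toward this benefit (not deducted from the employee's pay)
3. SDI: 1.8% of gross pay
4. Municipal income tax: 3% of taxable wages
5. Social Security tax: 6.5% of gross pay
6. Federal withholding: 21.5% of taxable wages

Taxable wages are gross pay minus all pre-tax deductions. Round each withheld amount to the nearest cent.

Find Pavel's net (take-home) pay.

$523.19

457(b) deferral: $903.13 × 0.08 = $72.25
Taxable wages = $903.13 − $72.25 = $830.88
Federal withholding: $830.88 × 0.215 = $178.64
Municipal income tax: $830.88 × 0.03 = $24.93
Social Security tax: $903.13 × 0.065 = $58.70
SDI: $903.13 × 0.018 = $16.26
Roth contribution: $29.16
(Employer's $50.14 toward Roth contribution is not withheld from the employee.)
Total deductions = $72.25 + $178.64 + $24.93 + $58.70 + $16.26 + $29.16 = $379.94
Net pay = $903.13 − $379.94 = $523.19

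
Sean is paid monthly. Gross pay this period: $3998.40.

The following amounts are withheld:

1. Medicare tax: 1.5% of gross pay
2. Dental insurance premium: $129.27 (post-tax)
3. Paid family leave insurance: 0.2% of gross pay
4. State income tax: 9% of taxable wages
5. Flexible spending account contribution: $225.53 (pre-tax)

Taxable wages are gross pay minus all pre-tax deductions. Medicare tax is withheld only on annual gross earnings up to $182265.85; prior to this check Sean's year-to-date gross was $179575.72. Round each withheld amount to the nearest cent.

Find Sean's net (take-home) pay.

Flexible spending account contribution: $225.53
Taxable wages = $3998.40 − $225.53 = $3772.87
State income tax: $3772.87 × 0.09 = $339.56
Medicare tax: only $182265.85 − $179575.72 = $2690.13 of this check is subject → $2690.13 × 0.015 = $40.35
Paid family leave insurance: $3998.40 × 0.002 = $8.00
Dental insurance premium: $129.27
Total deductions = $225.53 + $339.56 + $40.35 + $8.00 + $129.27 = $742.71
Net pay = $3998.40 − $742.71 = $3255.69

$3255.69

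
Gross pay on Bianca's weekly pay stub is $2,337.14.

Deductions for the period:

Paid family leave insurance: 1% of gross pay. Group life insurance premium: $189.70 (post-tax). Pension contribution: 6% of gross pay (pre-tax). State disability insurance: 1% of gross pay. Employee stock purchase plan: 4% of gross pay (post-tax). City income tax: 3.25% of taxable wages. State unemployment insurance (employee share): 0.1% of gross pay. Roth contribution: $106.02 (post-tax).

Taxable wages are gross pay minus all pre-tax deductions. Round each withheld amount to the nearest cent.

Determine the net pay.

$1,687.22

Pension contribution: $2,337.14 × 0.06 = $140.23
Taxable wages = $2,337.14 − $140.23 = $2,196.91
City income tax: $2,196.91 × 0.0325 = $71.40
State disability insurance: $2,337.14 × 0.01 = $23.37
State unemployment insurance (employee share): $2,337.14 × 0.001 = $2.34
Paid family leave insurance: $2,337.14 × 0.01 = $23.37
Employee stock purchase plan: $2,337.14 × 0.04 = $93.49
Group life insurance premium: $189.70
Roth contribution: $106.02
Total deductions = $140.23 + $71.40 + $23.37 + $2.34 + $23.37 + $93.49 + $189.70 + $106.02 = $649.92
Net pay = $2,337.14 − $649.92 = $1,687.22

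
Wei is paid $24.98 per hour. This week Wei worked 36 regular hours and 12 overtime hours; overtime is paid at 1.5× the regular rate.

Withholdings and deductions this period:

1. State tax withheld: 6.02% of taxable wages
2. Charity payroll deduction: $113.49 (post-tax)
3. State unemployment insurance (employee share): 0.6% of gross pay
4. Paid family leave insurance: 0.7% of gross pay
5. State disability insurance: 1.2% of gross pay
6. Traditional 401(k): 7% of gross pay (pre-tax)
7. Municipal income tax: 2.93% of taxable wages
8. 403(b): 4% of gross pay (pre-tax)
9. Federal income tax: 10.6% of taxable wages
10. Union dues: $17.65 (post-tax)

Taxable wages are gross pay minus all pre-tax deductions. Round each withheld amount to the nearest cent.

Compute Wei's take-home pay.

$800.97

Regular pay: 36 × $24.98 = $899.28
Overtime pay: 12 × $24.98 × 1.5 = $449.64
Gross pay = $899.28 + $449.64 = $1,348.92
403(b): $1,348.92 × 0.04 = $53.96
Traditional 401(k): $1,348.92 × 0.07 = $94.42
Pre-tax total = $53.96 + $94.42 = $148.38
Taxable wages = $1,348.92 − $148.38 = $1,200.54
Municipal income tax: $1,200.54 × 0.0293 = $35.18
Federal income tax: $1,200.54 × 0.106 = $127.26
State tax withheld: $1,200.54 × 0.0602 = $72.27
State disability insurance: $1,348.92 × 0.012 = $16.19
State unemployment insurance (employee share): $1,348.92 × 0.006 = $8.09
Paid family leave insurance: $1,348.92 × 0.007 = $9.44
Charity payroll deduction: $113.49
Union dues: $17.65
Total deductions = $53.96 + $94.42 + $35.18 + $127.26 + $72.27 + $16.19 + $8.09 + $9.44 + $113.49 + $17.65 = $547.95
Net pay = $1,348.92 − $547.95 = $800.97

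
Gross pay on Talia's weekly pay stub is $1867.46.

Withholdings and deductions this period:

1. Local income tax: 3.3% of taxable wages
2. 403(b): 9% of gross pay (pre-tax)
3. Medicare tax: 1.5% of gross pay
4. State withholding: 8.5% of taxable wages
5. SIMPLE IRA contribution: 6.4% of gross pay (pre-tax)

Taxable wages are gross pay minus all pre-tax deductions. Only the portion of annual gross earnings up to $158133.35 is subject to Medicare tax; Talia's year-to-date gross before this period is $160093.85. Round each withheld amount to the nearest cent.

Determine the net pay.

$1393.44

403(b): $1867.46 × 0.09 = $168.07
SIMPLE IRA contribution: $1867.46 × 0.064 = $119.52
Pre-tax total = $168.07 + $119.52 = $287.59
Taxable wages = $1867.46 − $287.59 = $1579.87
Local income tax: $1579.87 × 0.033 = $52.14
State withholding: $1579.87 × 0.085 = $134.29
Medicare tax: annual cap $158133.35 already reached (YTD $160093.85), so $0.00
Total deductions = $168.07 + $119.52 + $52.14 + $134.29 + $0.00 = $474.02
Net pay = $1867.46 − $474.02 = $1393.44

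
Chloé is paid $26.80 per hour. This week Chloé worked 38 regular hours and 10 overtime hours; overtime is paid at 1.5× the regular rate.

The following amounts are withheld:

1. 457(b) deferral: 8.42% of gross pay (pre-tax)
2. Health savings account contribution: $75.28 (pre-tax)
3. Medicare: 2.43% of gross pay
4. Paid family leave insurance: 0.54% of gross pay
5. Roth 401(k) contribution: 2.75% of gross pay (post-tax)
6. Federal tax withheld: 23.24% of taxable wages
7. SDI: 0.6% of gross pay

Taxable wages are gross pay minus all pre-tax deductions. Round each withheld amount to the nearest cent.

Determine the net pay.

$850.94

Regular pay: 38 × $26.80 = $1,018.40
Overtime pay: 10 × $26.80 × 1.5 = $402.00
Gross pay = $1,018.40 + $402.00 = $1,420.40
Health savings account contribution: $75.28
457(b) deferral: $1,420.40 × 0.0842 = $119.60
Pre-tax total = $75.28 + $119.60 = $194.88
Taxable wages = $1,420.40 − $194.88 = $1,225.52
Federal tax withheld: $1,225.52 × 0.2324 = $284.81
Medicare: $1,420.40 × 0.0243 = $34.52
SDI: $1,420.40 × 0.006 = $8.52
Paid family leave insurance: $1,420.40 × 0.0054 = $7.67
Roth 401(k) contribution: $1,420.40 × 0.0275 = $39.06
Total deductions = $75.28 + $119.60 + $284.81 + $34.52 + $8.52 + $7.67 + $39.06 = $569.46
Net pay = $1,420.40 − $569.46 = $850.94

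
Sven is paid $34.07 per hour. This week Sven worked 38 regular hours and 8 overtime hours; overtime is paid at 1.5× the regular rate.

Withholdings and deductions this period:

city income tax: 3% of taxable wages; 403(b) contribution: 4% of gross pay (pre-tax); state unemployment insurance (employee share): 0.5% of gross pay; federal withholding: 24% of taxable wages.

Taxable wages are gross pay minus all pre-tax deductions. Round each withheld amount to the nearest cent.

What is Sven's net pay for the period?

$1185.29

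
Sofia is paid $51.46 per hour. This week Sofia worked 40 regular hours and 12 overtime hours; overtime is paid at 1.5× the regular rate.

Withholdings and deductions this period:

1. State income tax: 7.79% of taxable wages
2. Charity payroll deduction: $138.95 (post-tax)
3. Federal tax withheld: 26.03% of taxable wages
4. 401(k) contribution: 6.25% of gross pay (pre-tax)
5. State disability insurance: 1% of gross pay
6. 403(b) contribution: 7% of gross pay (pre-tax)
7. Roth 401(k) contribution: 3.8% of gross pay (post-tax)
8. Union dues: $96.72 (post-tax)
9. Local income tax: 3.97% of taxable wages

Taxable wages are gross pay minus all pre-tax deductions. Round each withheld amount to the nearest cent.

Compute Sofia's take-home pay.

$1,231.81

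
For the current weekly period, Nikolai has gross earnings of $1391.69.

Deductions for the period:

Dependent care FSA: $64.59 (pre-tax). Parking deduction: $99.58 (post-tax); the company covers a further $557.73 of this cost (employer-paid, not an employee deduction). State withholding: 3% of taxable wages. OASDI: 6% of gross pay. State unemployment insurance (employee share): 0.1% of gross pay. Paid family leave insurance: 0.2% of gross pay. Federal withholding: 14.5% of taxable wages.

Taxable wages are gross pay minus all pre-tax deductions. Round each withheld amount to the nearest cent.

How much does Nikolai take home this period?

Dependent care FSA: $64.59
Taxable wages = $1391.69 − $64.59 = $1327.10
Federal withholding: $1327.10 × 0.145 = $192.43
State withholding: $1327.10 × 0.03 = $39.81
OASDI: $1391.69 × 0.06 = $83.50
Paid family leave insurance: $1391.69 × 0.002 = $2.78
State unemployment insurance (employee share): $1391.69 × 0.001 = $1.39
Parking deduction: $99.58
(Employer's $557.73 toward parking deduction is not withheld from the employee.)
Total deductions = $64.59 + $192.43 + $39.81 + $83.50 + $2.78 + $1.39 + $99.58 = $484.08
Net pay = $1391.69 − $484.08 = $907.61

$907.61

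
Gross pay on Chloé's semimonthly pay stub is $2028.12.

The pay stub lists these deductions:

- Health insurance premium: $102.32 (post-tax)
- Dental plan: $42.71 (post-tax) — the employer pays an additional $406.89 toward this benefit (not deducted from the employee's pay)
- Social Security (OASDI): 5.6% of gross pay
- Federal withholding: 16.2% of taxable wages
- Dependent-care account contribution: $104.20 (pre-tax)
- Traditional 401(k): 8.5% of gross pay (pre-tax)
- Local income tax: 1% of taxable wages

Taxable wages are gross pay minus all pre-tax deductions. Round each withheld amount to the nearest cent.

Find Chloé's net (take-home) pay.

Traditional 401(k): $2028.12 × 0.085 = $172.39
Dependent-care account contribution: $104.20
Pre-tax total = $172.39 + $104.20 = $276.59
Taxable wages = $2028.12 − $276.59 = $1751.53
Federal withholding: $1751.53 × 0.162 = $283.75
Local income tax: $1751.53 × 0.01 = $17.52
Social Security (OASDI): $2028.12 × 0.056 = $113.57
Health insurance premium: $102.32
Dental plan: $42.71
(Employer's $406.89 toward dental plan is not withheld from the employee.)
Total deductions = $172.39 + $104.20 + $283.75 + $17.52 + $113.57 + $102.32 + $42.71 = $836.46
Net pay = $2028.12 − $836.46 = $1191.66

$1191.66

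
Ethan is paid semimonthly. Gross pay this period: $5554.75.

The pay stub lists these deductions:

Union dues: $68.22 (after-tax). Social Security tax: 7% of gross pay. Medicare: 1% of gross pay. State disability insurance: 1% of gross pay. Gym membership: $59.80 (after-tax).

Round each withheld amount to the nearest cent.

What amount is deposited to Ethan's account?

$4926.80

Social Security tax: $5554.75 × 0.07 = $388.83
State disability insurance: $5554.75 × 0.01 = $55.55
Medicare: $5554.75 × 0.01 = $55.55
Union dues: $68.22
Gym membership: $59.80
Total deductions = $388.83 + $55.55 + $55.55 + $68.22 + $59.80 = $627.95
Net pay = $5554.75 − $627.95 = $4926.80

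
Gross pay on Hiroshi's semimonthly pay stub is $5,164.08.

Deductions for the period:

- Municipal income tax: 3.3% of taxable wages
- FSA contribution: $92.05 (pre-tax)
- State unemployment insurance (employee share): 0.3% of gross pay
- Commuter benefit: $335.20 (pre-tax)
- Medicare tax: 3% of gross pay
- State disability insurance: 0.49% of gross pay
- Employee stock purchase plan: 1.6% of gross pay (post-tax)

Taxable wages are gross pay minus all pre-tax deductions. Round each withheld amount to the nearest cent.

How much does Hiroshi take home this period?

FSA contribution: $92.05
Commuter benefit: $335.20
Pre-tax total = $92.05 + $335.20 = $427.25
Taxable wages = $5,164.08 − $427.25 = $4,736.83
Municipal income tax: $4,736.83 × 0.033 = $156.32
Medicare tax: $5,164.08 × 0.03 = $154.92
State unemployment insurance (employee share): $5,164.08 × 0.003 = $15.49
State disability insurance: $5,164.08 × 0.0049 = $25.30
Employee stock purchase plan: $5,164.08 × 0.016 = $82.63
Total deductions = $92.05 + $335.20 + $156.32 + $154.92 + $15.49 + $25.30 + $82.63 = $861.91
Net pay = $5,164.08 − $861.91 = $4,302.17

$4,302.17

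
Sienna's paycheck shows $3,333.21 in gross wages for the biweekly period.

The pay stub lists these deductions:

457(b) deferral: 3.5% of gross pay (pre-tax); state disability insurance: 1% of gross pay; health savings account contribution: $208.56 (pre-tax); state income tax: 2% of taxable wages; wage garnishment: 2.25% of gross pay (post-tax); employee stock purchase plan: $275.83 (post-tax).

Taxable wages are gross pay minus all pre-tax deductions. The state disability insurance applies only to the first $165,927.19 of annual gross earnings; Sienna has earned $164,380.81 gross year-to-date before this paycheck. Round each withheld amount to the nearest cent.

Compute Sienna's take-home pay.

457(b) deferral: $3,333.21 × 0.035 = $116.66
Health savings account contribution: $208.56
Pre-tax total = $116.66 + $208.56 = $325.22
Taxable wages = $3,333.21 − $325.22 = $3,007.99
State income tax: $3,007.99 × 0.02 = $60.16
State disability insurance: only $165,927.19 − $164,380.81 = $1,546.38 of this check is subject → $1,546.38 × 0.01 = $15.46
Wage garnishment: $3,333.21 × 0.0225 = $75.00
Employee stock purchase plan: $275.83
Total deductions = $116.66 + $208.56 + $60.16 + $15.46 + $75.00 + $275.83 = $751.67
Net pay = $3,333.21 − $751.67 = $2,581.54

$2,581.54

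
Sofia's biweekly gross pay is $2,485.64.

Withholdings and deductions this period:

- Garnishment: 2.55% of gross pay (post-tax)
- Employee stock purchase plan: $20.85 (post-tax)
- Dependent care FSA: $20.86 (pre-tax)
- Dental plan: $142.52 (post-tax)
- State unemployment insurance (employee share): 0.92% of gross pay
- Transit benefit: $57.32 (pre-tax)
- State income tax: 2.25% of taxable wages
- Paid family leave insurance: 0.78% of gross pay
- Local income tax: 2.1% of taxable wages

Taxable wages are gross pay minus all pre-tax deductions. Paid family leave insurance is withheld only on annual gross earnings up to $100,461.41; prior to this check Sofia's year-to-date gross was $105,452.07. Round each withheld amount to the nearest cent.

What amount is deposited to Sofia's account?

$2,053.11

Transit benefit: $57.32
Dependent care FSA: $20.86
Pre-tax total = $57.32 + $20.86 = $78.18
Taxable wages = $2,485.64 − $78.18 = $2,407.46
Local income tax: $2,407.46 × 0.021 = $50.56
State income tax: $2,407.46 × 0.0225 = $54.17
Paid family leave insurance: annual cap $100,461.41 already reached (YTD $105,452.07), so $0.00
State unemployment insurance (employee share): $2,485.64 × 0.0092 = $22.87
Employee stock purchase plan: $20.85
Garnishment: $2,485.64 × 0.0255 = $63.38
Dental plan: $142.52
Total deductions = $57.32 + $20.86 + $50.56 + $54.17 + $0.00 + $22.87 + $20.85 + $63.38 + $142.52 = $432.53
Net pay = $2,485.64 − $432.53 = $2,053.11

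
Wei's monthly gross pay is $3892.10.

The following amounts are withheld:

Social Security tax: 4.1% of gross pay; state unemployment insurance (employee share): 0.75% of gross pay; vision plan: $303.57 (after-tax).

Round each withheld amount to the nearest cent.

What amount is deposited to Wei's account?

Social Security tax: $3892.10 × 0.041 = $159.58
State unemployment insurance (employee share): $3892.10 × 0.0075 = $29.19
Vision plan: $303.57
Total deductions = $159.58 + $29.19 + $303.57 = $492.34
Net pay = $3892.10 − $492.34 = $3399.76

$3399.76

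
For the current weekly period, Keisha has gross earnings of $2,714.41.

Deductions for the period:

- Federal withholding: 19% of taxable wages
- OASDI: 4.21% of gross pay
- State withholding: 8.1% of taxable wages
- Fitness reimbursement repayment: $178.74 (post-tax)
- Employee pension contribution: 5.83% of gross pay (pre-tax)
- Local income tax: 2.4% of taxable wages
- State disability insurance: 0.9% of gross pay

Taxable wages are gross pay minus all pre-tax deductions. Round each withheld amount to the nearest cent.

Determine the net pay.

$1,484.64

Employee pension contribution: $2,714.41 × 0.0583 = $158.25
Taxable wages = $2,714.41 − $158.25 = $2,556.16
Local income tax: $2,556.16 × 0.024 = $61.35
Federal withholding: $2,556.16 × 0.19 = $485.67
State withholding: $2,556.16 × 0.081 = $207.05
OASDI: $2,714.41 × 0.0421 = $114.28
State disability insurance: $2,714.41 × 0.009 = $24.43
Fitness reimbursement repayment: $178.74
Total deductions = $158.25 + $61.35 + $485.67 + $207.05 + $114.28 + $24.43 + $178.74 = $1,229.77
Net pay = $2,714.41 − $1,229.77 = $1,484.64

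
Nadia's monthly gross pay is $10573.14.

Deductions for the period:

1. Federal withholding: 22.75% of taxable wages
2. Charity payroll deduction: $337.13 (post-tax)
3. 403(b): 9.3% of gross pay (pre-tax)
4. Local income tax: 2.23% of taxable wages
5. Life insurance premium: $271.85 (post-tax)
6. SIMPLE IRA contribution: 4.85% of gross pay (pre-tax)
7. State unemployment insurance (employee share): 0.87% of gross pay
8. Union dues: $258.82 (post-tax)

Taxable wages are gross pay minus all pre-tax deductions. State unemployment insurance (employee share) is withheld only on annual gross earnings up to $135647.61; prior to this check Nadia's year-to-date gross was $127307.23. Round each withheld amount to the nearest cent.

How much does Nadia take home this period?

SIMPLE IRA contribution: $10573.14 × 0.0485 = $512.80
403(b): $10573.14 × 0.093 = $983.30
Pre-tax total = $512.80 + $983.30 = $1496.10
Taxable wages = $10573.14 − $1496.10 = $9077.04
Local income tax: $9077.04 × 0.0223 = $202.42
Federal withholding: $9077.04 × 0.2275 = $2065.03
State unemployment insurance (employee share): only $135647.61 − $127307.23 = $8340.38 of this check is subject → $8340.38 × 0.0087 = $72.56
Life insurance premium: $271.85
Charity payroll deduction: $337.13
Union dues: $258.82
Total deductions = $512.80 + $983.30 + $202.42 + $2065.03 + $72.56 + $271.85 + $337.13 + $258.82 = $4703.91
Net pay = $10573.14 − $4703.91 = $5869.23

$5869.23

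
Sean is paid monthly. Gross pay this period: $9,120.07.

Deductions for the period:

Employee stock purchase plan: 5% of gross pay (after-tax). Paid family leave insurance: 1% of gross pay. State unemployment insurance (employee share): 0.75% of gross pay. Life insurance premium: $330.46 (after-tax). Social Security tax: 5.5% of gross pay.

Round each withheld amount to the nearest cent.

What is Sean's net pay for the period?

Paid family leave insurance: $9,120.07 × 0.01 = $91.20
State unemployment insurance (employee share): $9,120.07 × 0.0075 = $68.40
Social Security tax: $9,120.07 × 0.055 = $501.60
Employee stock purchase plan: $9,120.07 × 0.05 = $456.00
Life insurance premium: $330.46
Total deductions = $91.20 + $68.40 + $501.60 + $456.00 + $330.46 = $1,447.66
Net pay = $9,120.07 − $1,447.66 = $7,672.41

$7,672.41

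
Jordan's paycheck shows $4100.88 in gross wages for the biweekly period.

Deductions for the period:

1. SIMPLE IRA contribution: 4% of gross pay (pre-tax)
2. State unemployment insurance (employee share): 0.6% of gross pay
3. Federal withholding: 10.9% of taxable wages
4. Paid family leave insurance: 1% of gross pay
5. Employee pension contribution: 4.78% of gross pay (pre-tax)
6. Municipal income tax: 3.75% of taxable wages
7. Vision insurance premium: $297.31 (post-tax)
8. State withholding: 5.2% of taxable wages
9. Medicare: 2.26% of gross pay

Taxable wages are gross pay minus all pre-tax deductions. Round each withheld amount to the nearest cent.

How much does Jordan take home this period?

$2542.66

Employee pension contribution: $4100.88 × 0.0478 = $196.02
SIMPLE IRA contribution: $4100.88 × 0.04 = $164.04
Pre-tax total = $196.02 + $164.04 = $360.06
Taxable wages = $4100.88 − $360.06 = $3740.82
State withholding: $3740.82 × 0.052 = $194.52
Federal withholding: $3740.82 × 0.109 = $407.75
Municipal income tax: $3740.82 × 0.0375 = $140.28
Paid family leave insurance: $4100.88 × 0.01 = $41.01
State unemployment insurance (employee share): $4100.88 × 0.006 = $24.61
Medicare: $4100.88 × 0.0226 = $92.68
Vision insurance premium: $297.31
Total deductions = $196.02 + $164.04 + $194.52 + $407.75 + $140.28 + $41.01 + $24.61 + $92.68 + $297.31 = $1558.22
Net pay = $4100.88 − $1558.22 = $2542.66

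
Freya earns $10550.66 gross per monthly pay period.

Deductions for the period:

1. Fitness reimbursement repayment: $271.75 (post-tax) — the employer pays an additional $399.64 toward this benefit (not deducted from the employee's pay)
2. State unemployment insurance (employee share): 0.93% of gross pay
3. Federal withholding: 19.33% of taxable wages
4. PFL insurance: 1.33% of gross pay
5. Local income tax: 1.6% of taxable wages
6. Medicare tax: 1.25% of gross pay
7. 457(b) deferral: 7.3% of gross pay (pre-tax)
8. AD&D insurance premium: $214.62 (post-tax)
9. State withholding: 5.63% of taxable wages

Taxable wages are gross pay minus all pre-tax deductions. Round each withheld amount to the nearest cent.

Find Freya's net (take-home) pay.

457(b) deferral: $10550.66 × 0.073 = $770.20
Taxable wages = $10550.66 − $770.20 = $9780.46
Federal withholding: $9780.46 × 0.1933 = $1890.56
Local income tax: $9780.46 × 0.016 = $156.49
State withholding: $9780.46 × 0.0563 = $550.64
State unemployment insurance (employee share): $10550.66 × 0.0093 = $98.12
Medicare tax: $10550.66 × 0.0125 = $131.88
PFL insurance: $10550.66 × 0.0133 = $140.32
Fitness reimbursement repayment: $271.75
AD&D insurance premium: $214.62
(Employer's $399.64 toward fitness reimbursement repayment is not withheld from the employee.)
Total deductions = $770.20 + $1890.56 + $156.49 + $550.64 + $98.12 + $131.88 + $140.32 + $271.75 + $214.62 = $4224.58
Net pay = $10550.66 − $4224.58 = $6326.08

$6326.08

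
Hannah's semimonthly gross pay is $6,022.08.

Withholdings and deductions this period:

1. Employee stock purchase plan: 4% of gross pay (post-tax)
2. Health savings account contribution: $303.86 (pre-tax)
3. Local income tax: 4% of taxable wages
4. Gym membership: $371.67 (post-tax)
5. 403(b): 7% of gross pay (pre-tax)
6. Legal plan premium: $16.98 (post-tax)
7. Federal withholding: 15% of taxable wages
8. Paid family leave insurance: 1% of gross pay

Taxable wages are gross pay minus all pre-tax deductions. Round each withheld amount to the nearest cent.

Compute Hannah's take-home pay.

$3,600.55

403(b): $6,022.08 × 0.07 = $421.55
Health savings account contribution: $303.86
Pre-tax total = $421.55 + $303.86 = $725.41
Taxable wages = $6,022.08 − $725.41 = $5,296.67
Local income tax: $5,296.67 × 0.04 = $211.87
Federal withholding: $5,296.67 × 0.15 = $794.50
Paid family leave insurance: $6,022.08 × 0.01 = $60.22
Employee stock purchase plan: $6,022.08 × 0.04 = $240.88
Gym membership: $371.67
Legal plan premium: $16.98
Total deductions = $421.55 + $303.86 + $211.87 + $794.50 + $60.22 + $240.88 + $371.67 + $16.98 = $2,421.53
Net pay = $6,022.08 − $2,421.53 = $3,600.55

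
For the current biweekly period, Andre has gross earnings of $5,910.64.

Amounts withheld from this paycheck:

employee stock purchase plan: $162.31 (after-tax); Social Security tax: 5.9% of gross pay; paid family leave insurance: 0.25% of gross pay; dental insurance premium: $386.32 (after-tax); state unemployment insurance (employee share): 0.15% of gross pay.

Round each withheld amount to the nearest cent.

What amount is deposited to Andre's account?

$4,989.63

Social Security tax: $5,910.64 × 0.059 = $348.73
State unemployment insurance (employee share): $5,910.64 × 0.0015 = $8.87
Paid family leave insurance: $5,910.64 × 0.0025 = $14.78
Employee stock purchase plan: $162.31
Dental insurance premium: $386.32
Total deductions = $348.73 + $8.87 + $14.78 + $162.31 + $386.32 = $921.01
Net pay = $5,910.64 − $921.01 = $4,989.63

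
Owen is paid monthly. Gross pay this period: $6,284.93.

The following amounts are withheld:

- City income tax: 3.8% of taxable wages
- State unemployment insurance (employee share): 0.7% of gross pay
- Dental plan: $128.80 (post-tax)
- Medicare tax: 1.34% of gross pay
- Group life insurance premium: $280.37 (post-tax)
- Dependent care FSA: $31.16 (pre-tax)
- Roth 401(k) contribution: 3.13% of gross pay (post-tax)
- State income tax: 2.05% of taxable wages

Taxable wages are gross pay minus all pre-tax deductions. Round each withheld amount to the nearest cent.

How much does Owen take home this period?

$5,153.83

Dependent care FSA: $31.16
Taxable wages = $6,284.93 − $31.16 = $6,253.77
State income tax: $6,253.77 × 0.0205 = $128.20
City income tax: $6,253.77 × 0.038 = $237.64
State unemployment insurance (employee share): $6,284.93 × 0.007 = $43.99
Medicare tax: $6,284.93 × 0.0134 = $84.22
Roth 401(k) contribution: $6,284.93 × 0.0313 = $196.72
Dental plan: $128.80
Group life insurance premium: $280.37
Total deductions = $31.16 + $128.20 + $237.64 + $43.99 + $84.22 + $196.72 + $128.80 + $280.37 = $1,131.10
Net pay = $6,284.93 − $1,131.10 = $5,153.83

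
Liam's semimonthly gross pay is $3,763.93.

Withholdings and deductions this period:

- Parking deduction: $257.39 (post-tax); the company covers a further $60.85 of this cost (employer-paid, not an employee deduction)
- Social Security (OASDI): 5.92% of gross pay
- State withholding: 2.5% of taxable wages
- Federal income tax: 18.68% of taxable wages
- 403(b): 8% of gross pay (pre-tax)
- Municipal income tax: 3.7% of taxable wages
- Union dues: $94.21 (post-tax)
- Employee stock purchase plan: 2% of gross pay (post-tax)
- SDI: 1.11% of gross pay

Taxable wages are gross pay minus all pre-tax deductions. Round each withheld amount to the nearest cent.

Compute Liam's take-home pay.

$1,909.80

403(b): $3,763.93 × 0.08 = $301.11
Taxable wages = $3,763.93 − $301.11 = $3,462.82
State withholding: $3,462.82 × 0.025 = $86.57
Federal income tax: $3,462.82 × 0.1868 = $646.85
Municipal income tax: $3,462.82 × 0.037 = $128.12
SDI: $3,763.93 × 0.0111 = $41.78
Social Security (OASDI): $3,763.93 × 0.0592 = $222.82
Union dues: $94.21
Parking deduction: $257.39
Employee stock purchase plan: $3,763.93 × 0.02 = $75.28
(Employer's $60.85 toward parking deduction is not withheld from the employee.)
Total deductions = $301.11 + $86.57 + $646.85 + $128.12 + $41.78 + $222.82 + $94.21 + $257.39 + $75.28 = $1,854.13
Net pay = $3,763.93 − $1,854.13 = $1,909.80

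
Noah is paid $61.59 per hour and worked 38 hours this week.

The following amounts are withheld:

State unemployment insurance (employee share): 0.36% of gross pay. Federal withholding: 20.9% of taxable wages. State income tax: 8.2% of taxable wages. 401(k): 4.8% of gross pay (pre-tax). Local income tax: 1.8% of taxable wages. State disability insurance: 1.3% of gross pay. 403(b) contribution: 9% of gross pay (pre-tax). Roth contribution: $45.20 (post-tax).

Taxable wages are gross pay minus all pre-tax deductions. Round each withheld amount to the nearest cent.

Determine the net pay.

$1,310.00

Gross pay: 38 × $61.59 = $2,340.42
401(k): $2,340.42 × 0.048 = $112.34
403(b) contribution: $2,340.42 × 0.09 = $210.64
Pre-tax total = $112.34 + $210.64 = $322.98
Taxable wages = $2,340.42 − $322.98 = $2,017.44
State income tax: $2,017.44 × 0.082 = $165.43
Local income tax: $2,017.44 × 0.018 = $36.31
Federal withholding: $2,017.44 × 0.209 = $421.64
State unemployment insurance (employee share): $2,340.42 × 0.0036 = $8.43
State disability insurance: $2,340.42 × 0.013 = $30.43
Roth contribution: $45.20
Total deductions = $112.34 + $210.64 + $165.43 + $36.31 + $421.64 + $8.43 + $30.43 + $45.20 = $1,030.42
Net pay = $2,340.42 − $1,030.42 = $1,310.00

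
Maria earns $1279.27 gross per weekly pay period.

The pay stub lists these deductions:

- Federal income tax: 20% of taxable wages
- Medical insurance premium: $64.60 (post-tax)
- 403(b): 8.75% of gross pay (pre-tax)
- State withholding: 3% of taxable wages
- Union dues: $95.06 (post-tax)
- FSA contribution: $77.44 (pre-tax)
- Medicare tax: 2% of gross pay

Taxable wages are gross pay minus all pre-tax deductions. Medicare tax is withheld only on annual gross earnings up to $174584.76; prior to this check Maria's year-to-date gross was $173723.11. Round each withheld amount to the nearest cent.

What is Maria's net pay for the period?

FSA contribution: $77.44
403(b): $1279.27 × 0.0875 = $111.94
Pre-tax total = $77.44 + $111.94 = $189.38
Taxable wages = $1279.27 − $189.38 = $1089.89
State withholding: $1089.89 × 0.03 = $32.70
Federal income tax: $1089.89 × 0.2 = $217.98
Medicare tax: only $174584.76 − $173723.11 = $861.65 of this check is subject → $861.65 × 0.02 = $17.23
Medical insurance premium: $64.60
Union dues: $95.06
Total deductions = $77.44 + $111.94 + $32.70 + $217.98 + $17.23 + $64.60 + $95.06 = $616.95
Net pay = $1279.27 − $616.95 = $662.32

$662.32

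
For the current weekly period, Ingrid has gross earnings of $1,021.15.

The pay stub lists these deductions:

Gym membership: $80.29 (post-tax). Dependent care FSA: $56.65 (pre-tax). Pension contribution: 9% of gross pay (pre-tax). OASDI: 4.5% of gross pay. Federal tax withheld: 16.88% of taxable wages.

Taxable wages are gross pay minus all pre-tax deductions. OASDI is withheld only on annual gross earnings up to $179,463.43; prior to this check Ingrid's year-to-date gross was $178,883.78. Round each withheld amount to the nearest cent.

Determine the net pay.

Pension contribution: $1,021.15 × 0.09 = $91.90
Dependent care FSA: $56.65
Pre-tax total = $91.90 + $56.65 = $148.55
Taxable wages = $1,021.15 − $148.55 = $872.60
Federal tax withheld: $872.60 × 0.1688 = $147.29
OASDI: only $179,463.43 − $178,883.78 = $579.65 of this check is subject → $579.65 × 0.045 = $26.08
Gym membership: $80.29
Total deductions = $91.90 + $56.65 + $147.29 + $26.08 + $80.29 = $402.21
Net pay = $1,021.15 − $402.21 = $618.94

$618.94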